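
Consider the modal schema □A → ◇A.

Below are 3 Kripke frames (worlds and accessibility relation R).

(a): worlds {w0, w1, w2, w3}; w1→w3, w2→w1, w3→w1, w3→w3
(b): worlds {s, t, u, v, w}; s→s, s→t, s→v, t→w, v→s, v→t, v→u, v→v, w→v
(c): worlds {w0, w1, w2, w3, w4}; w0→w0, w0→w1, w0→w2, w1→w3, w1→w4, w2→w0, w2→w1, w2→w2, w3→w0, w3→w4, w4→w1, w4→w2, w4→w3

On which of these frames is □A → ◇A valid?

This is the axiom for seriality; its first-order frame correspondent is ∀x ∃y Rxy.
(a): fails — world w0 has no successor.
(b): fails — world u has no successor.
(c): holds.
Valid on: (c).

(c)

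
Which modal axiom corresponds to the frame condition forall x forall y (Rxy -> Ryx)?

A defining formula is r → □◇r (the B axiom).
Suppose r→□◇r is valid. Take Rxy and set V(r)={x}. Then r at x, so □◇r at x, so ◇r at y, so some z with Ryz has r; z=x, i.e. Ryx.

r → □◇r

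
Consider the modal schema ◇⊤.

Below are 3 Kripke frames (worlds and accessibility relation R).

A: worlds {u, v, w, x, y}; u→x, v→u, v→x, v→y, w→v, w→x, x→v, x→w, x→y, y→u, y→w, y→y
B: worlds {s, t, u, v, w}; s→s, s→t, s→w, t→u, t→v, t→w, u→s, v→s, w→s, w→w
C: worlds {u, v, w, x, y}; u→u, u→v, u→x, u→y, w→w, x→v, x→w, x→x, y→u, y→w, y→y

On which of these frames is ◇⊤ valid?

This is the axiom for seriality; its first-order frame correspondent is ∀x ∃y Rxy.
A: condition met.
B: condition met.
C: fails — world v has no successor.

A, B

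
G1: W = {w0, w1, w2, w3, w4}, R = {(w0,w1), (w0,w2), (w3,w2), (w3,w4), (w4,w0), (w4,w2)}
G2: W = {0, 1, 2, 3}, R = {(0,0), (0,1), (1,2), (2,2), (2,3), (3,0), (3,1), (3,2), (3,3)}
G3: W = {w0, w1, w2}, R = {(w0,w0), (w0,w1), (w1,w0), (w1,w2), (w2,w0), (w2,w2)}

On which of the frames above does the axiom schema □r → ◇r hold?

This is the axiom for seriality; its first-order frame correspondent is ∀x ∃y Rxy.
G1: fails — world w1 has no successor.
G2: holds.
G3: holds.

G2, G3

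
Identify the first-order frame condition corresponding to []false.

□⊥ is valid iff no world has any successor (otherwise □⊥ fails at any world with one).

emptiness of R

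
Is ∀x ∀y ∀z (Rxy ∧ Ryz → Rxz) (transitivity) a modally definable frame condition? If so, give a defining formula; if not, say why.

The condition is transitivity. A defining modal formula is □r → □□r.
Suppose □r→□□r is valid. Take Rxy, Ryz and set V(r)={w : Rxw}. Then □r at x, so □□r at x, so □r at y, so r at z, i.e. Rxz.

Yes — defined by □r → □□r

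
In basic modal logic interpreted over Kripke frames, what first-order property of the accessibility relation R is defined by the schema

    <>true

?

This schema is equivalent to the D axiom □r → ◇r.
Its frame correspondent is seriality — forall x exists y Rxy.

Seriality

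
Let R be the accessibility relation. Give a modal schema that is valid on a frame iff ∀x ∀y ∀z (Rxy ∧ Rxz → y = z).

A defining formula is ◇p → □p (the CD axiom).

◇p → □p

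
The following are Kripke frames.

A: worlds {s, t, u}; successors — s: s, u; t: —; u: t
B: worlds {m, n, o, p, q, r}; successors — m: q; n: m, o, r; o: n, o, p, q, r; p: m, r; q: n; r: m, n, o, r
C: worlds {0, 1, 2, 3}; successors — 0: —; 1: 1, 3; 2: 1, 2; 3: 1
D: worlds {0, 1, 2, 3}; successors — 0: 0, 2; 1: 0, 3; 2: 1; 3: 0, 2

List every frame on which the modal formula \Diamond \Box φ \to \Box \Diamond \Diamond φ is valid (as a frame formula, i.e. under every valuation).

C

Frame correspondent (Sahlqvist): \forall x \forall y \forall z ((xRy \wedge xRz) \to \exists w (yRw \wedge z R^2 w)) — i.e. a generalized confluence (Geach) condition.
A: fails — sRs, sRu but no w with sRw and uR²w.
B: fails — mRq, mRq but no w with qRw and qR²w.
C: condition met.
D: fails — 0R2, 0R2 but no w with 2Rw and 2R²w.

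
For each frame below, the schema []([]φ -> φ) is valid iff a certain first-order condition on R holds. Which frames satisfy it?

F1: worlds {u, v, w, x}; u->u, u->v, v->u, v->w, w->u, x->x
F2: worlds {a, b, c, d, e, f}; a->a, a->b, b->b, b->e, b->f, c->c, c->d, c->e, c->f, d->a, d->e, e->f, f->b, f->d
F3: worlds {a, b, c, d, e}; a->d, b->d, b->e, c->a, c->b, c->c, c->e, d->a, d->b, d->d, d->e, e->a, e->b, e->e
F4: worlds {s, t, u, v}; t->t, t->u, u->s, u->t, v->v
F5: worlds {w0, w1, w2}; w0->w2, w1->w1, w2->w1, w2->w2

This is the axiom for shift-reflexivity; its first-order frame correspondent is forall x forall y (Rxy -> Ryy).
F1: fails — Ruv but not Rvv.
F2: fails — Rcd but not Rdd.
F3: fails — Reb but not Rbb.
F4: fails — Rus but not Rss.
F5: satisfies the condition.
Valid on: F5.

F5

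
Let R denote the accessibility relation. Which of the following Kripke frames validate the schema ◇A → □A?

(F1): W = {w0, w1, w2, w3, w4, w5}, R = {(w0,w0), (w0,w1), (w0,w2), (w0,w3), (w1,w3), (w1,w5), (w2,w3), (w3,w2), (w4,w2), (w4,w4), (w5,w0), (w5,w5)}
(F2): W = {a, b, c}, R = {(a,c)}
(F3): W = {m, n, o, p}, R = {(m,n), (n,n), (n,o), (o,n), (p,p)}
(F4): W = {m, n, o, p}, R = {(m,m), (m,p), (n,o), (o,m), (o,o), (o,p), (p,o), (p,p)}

This is the axiom for partial functionality; its first-order frame correspondent is ∀x ∀y ∀z (Rxy ∧ Rxz → y = z).
(F1): fails — w0 sees both w0 and w1.
(F2): holds.
(F3): fails — n sees both n and o.
(F4): fails — m sees both m and p.
Valid on: (F2).

(F2)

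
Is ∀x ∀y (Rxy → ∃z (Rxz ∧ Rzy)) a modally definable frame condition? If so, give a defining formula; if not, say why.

Yes: it is density, defined by the C4 schema □□p → □p.
Suppose □□p→□p is valid. Take Rxy and set V(p)={w : xR²w}. Then □□p at x, so □p at x, so p at y, i.e. ∃z(Rxz∧Rzy).

Yes — defined by □□p → □p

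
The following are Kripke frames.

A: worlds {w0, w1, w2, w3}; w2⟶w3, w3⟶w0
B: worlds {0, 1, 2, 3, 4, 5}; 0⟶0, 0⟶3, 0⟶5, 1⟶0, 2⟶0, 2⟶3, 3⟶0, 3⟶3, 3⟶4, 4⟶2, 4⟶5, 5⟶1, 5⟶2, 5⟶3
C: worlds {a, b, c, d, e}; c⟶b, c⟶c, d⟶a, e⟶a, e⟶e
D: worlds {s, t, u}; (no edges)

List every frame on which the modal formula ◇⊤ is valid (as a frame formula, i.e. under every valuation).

This is the axiom for seriality; its first-order frame correspondent is ∀x ∃y Rxy.
A: fails — world w0 has no successor.
B: ✓.
C: fails — world a has no successor.
D: fails — world s has no successor.

B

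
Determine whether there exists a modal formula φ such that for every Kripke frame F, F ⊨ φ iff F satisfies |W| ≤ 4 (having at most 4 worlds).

Modal frame validity is preserved under disjoint unions.
Any modal formula valid on each of 5 disjoint one-world frames is valid on their disjoint union (validity is preserved under disjoint unions). Each one-world frame has |W|=1≤4, but the union has |W|=5.
Hence having at most 4 worlds is not modally definable.

No — not modally definable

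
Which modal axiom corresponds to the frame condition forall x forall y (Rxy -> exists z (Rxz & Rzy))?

The condition is density. The C4 schema □□p → □p defines it.
Suppose □□p→□p is valid. Take Rxy and set V(p)={w : xR²w}. Then □□p at x, so □p at x, so p at y, i.e. ∃z(Rxz∧Rzy).

□□p → □p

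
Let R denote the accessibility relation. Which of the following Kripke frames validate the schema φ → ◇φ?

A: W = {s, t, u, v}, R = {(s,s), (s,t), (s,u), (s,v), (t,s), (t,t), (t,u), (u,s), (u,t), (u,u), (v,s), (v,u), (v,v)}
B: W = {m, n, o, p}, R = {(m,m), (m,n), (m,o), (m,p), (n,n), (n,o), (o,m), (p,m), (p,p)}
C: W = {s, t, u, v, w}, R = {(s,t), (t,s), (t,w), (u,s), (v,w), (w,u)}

A

This is the axiom for reflexivity; its first-order frame correspondent is ∀x Rxx.
A: satisfies the condition.
B: fails — world o does not see itself.
C: fails — world s does not see itself.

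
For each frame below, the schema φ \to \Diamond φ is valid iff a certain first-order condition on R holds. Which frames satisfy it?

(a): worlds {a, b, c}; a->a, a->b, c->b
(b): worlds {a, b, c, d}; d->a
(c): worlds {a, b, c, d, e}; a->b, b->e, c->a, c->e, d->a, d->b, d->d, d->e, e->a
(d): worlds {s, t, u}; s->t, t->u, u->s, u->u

none

Frame correspondent (Sahlqvist): \forall x Rxx — i.e. reflexivity.
(a): fails — world b does not see itself.
(b): fails — world a does not see itself.
(c): fails — world a does not see itself.
(d): fails — world s does not see itself.
Valid on no frame.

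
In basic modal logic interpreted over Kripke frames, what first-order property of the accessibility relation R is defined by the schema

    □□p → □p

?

Suppose □□p→□p is valid. Take Rxy and set V(p)={w : xR²w}. Then □□p at x, so □p at x, so p at y, i.e. ∃z(Rxz∧Rzy).

Density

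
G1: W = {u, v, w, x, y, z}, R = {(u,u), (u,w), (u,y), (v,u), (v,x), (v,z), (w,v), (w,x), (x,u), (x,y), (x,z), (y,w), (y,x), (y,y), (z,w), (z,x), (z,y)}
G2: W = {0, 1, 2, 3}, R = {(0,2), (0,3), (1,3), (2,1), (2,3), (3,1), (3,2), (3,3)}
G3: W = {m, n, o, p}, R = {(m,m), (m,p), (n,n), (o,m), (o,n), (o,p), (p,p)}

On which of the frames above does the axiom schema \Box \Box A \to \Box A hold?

This is the axiom for density; its first-order frame correspondent is \forall x \forall y (Rxy \to \exists z (Rxz \wedge Rzy)).
G1: fails — Rwv but no t with Rwt and Rtv.
G2: ✓.
G3: ✓.

G2, G3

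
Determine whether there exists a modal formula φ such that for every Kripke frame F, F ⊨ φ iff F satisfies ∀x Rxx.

This is a Sahlqvist condition; the T axiom □p → p defines it.
Suppose □p→p is valid. At any x set V(p)={w : Rxw}. Then □p holds at x, so p holds at x, i.e. Rxx.

Definable; □p → p defines it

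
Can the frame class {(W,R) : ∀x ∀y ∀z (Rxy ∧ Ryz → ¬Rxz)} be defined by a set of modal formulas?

Any modally definable frame class is closed under surjective bounded morphisms.
The 5-cycle (worlds 0,1,2,3,4 with 0→1→2→3→4→0) is intransitive. Mapping every world to a single reflexive point • is a surjective bounded morphism; the reflexive point is not intransitive (R••∧R•• but R••).
So no modal formula (or set of formulas) defines exactly the intransitive frames.

No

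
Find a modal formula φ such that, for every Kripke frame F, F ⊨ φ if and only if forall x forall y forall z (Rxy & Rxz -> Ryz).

◇r → □◇r

The condition is the Euclidean property. The 5 schema ◇r → □◇r defines it.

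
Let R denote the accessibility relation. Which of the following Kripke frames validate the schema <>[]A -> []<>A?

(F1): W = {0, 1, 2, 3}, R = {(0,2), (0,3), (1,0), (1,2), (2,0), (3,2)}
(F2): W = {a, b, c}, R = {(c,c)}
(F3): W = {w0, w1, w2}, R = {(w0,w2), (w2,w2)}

Frame correspondent (Sahlqvist): forall x forall y forall z (Rxy & Rxz -> exists w (Ryw & Rzw)) — i.e. convergence.
(F1): fails — R02 and R03 but 2 and 3 have no common successor.
(F2): satisfies the condition.
(F3): satisfies the condition.
Valid on: (F2), (F3).

(F2), (F3)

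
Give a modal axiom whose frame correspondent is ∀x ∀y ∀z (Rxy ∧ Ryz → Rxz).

The condition is transitivity. The 4 schema □p → □□p defines it.
Suppose □p→□□p is valid. Take Rxy, Ryz and set V(p)={w : Rxw}. Then □p at x, so □□p at x, so □p at y, so p at z, i.e. Rxz.

□p → □□p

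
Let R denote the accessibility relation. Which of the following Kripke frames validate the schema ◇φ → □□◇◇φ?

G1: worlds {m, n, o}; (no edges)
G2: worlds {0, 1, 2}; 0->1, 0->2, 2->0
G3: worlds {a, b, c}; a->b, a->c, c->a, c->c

Frame correspondent (Sahlqvist): ∀x ∀y ∀z ((xRy ∧ xR²z) → ∃w (y = w ∧ zR²w)) — i.e. a generalized confluence (Geach) condition.
G1: satisfies the condition.
G2: fails — 0R1, 0R²0 but no w with 1=w and 0R²w.
G3: fails — aRb, aR²a but no w with b=w and aR²w.

G1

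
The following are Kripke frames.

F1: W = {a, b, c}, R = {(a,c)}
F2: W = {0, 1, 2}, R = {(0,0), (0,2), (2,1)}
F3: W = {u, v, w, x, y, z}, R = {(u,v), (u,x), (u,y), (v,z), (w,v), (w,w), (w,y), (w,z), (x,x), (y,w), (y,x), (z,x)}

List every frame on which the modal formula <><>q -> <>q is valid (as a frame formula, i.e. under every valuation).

Frame correspondent (Sahlqvist): forall x forall y forall z (Rxy & Ryz -> Rxz) — i.e. transitivity.
F1: ✓.
F2: fails — R02 and R21 but not R01.
F3: fails — Ruv and Rvz but not Ruz.

F1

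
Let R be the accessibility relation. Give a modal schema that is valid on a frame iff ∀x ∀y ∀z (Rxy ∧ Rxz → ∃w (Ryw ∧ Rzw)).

A defining formula is ◇□p → □◇p (the .2 axiom).
Suppose ◇□p→□◇p is valid. Take Rxy, Rxz and set V(p)={w : Ryw}. Then □p at y so ◇□p at x, so □◇p at x, so ◇p at z, giving w with Rzw and Ryw.

◇□p → □◇p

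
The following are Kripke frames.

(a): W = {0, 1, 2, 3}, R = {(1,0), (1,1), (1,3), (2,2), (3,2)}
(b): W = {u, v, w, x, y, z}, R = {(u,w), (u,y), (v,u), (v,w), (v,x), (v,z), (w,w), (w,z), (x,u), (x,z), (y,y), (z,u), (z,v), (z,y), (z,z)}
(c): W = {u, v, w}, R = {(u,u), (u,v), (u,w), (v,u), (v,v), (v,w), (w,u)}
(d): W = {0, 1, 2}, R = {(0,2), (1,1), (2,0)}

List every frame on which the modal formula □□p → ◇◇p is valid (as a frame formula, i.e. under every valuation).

This is the axiom for a generalized confluence (Geach) condition; its first-order frame correspondent is ∀x ∃w (xR²w ∧ xR²w).
(a): fails — at 0 but no w with 0R²w and 0R²w.
(b): ✓.
(c): ✓.
(d): ✓.

(b), (c), (d)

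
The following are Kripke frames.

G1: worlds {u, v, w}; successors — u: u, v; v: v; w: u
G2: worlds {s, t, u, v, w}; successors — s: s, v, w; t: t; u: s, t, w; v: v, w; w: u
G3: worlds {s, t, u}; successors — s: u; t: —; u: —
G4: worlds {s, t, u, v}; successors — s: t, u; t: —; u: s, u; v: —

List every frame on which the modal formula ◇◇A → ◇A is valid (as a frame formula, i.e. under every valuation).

This is the axiom for transitivity; its first-order frame correspondent is ∀x ∀y ∀z (Rxy ∧ Ryz → Rxz).
G1: fails — Rwu and Ruv but not Rwv.
G2: fails — Ruw and Rwu but not Ruu.
G3: satisfies the condition.
G4: fails — Rsu and Rus but not Rss.

G3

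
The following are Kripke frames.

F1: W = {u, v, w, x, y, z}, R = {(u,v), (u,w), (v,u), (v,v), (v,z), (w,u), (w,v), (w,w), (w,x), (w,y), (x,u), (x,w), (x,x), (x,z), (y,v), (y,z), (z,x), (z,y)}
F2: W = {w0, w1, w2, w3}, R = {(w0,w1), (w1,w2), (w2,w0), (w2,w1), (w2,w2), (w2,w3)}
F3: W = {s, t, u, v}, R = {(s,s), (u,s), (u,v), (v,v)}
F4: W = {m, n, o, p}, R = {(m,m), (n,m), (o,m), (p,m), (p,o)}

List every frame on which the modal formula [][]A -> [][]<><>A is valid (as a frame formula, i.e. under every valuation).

F1, F3, F4

The schema corresponds to a generalized confluence (Geach) condition: forall x forall z (x R^2 z -> exists w (x R^2 w & z R^2 w)).
F1: condition met.
F2: fails — w1R²w3 but no w with w1R²w and w3R²w.
F3: condition met.
F4: condition met.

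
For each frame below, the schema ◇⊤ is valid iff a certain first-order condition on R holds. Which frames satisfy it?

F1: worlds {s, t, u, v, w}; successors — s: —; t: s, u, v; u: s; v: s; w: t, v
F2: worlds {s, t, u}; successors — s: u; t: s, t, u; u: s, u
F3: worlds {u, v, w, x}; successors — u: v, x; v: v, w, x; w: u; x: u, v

F2, F3

This is the axiom for seriality; its first-order frame correspondent is ∀x ∃y Rxy.
F1: fails — world s has no successor.
F2: satisfies the condition.
F3: satisfies the condition.
Valid on: F2, F3.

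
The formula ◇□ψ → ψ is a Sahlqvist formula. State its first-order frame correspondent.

symmetry: ∀x ∀y (Rxy → Ryx)

This schema is equivalent to the B axiom ψ → □◇ψ.
Its frame correspondent is symmetry — ∀x ∀y (Rxy → Ryx).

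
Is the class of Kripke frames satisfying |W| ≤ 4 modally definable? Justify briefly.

If a class were modally definable it would be closed under disjoint unions (Goldblatt–Thomason).
Any modal formula valid on each of 5 disjoint one-world frames is valid on their disjoint union (validity is preserved under disjoint unions). Each one-world frame has |W|=1≤4, but the union has |W|=5.
So the class is not modally definable.

No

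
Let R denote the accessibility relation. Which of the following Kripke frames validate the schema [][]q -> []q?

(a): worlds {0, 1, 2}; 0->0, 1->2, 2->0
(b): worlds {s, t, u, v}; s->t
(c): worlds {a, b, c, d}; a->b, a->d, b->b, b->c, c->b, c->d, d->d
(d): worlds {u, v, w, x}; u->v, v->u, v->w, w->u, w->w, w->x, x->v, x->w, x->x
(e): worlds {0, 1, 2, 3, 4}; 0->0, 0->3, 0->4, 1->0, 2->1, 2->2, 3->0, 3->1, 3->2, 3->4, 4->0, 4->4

The schema corresponds to density: forall x forall y (Rxy -> exists z (Rxz & Rzy)).
(a): fails — R12 but no z with R1z and Rz2.
(b): fails — Rst but no z with Rsz and Rzt.
(c): satisfies the condition.
(d): fails — Ruv but no z with Ruz and Rzv.
(e): satisfies the condition.

(c), (e)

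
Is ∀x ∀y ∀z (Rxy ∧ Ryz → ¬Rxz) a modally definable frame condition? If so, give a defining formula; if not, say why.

No — not modally definable

Modal frame validity is preserved under surjective bounded morphisms.
The 5-cycle (worlds w0,w1,w2,w3,w4 with w0→w1→w2→w3→w4→w0) is intransitive. Mapping every world to a single reflexive point • is a surjective bounded morphism; the reflexive point is not intransitive (R••∧R•• but R••).
So no modal formula (or set of formulas) defines exactly the intransitive frames.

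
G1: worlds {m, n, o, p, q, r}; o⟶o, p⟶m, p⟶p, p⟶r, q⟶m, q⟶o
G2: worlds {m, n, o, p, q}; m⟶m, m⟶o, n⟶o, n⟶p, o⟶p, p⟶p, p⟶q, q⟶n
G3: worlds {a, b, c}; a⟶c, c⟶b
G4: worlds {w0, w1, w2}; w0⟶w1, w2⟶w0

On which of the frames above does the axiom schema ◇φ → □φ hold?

Frame correspondent (Sahlqvist): ∀x ∀y ∀z (Rxy ∧ Rxz → y = z) — i.e. partial functionality.
G1: fails — p sees both m and p.
G2: fails — m sees both m and o.
G3: satisfies the condition.
G4: satisfies the condition.

G3, G4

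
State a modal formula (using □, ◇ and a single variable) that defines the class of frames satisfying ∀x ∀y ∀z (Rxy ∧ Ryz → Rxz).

□ψ → □□ψ

The condition is transitivity. The 4 schema □ψ → □□ψ defines it.
Suppose □ψ→□□ψ is valid. Take Rxy, Ryz and set V(ψ)={w : Rxw}. Then □ψ at x, so □□ψ at x, so □ψ at y, so ψ at z, i.e. Rxz.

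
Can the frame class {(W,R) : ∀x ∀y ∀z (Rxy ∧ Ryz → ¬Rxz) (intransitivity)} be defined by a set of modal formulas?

Not modally definable

Modal frame validity is preserved under surjective bounded morphisms.
The 5-cycle (worlds w0,w1,w2,w3,w4 with w0→w1→w2→w3→w4→w0) is intransitive. Mapping every world to a single reflexive point • is a surjective bounded morphism; the reflexive point is not intransitive (R••∧R•• but R••).
So the class is not modally definable.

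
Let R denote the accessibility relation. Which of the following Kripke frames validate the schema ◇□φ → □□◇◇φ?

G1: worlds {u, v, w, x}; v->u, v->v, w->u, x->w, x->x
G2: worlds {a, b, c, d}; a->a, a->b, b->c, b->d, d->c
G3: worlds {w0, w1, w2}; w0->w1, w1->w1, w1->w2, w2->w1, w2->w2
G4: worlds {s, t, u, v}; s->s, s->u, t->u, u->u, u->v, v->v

G3

Frame correspondent (Sahlqvist): ∀x ∀y ∀z ((xRy ∧ xR²z) → ∃w (yRw ∧ zR²w)) — i.e. a generalized confluence (Geach) condition.
G1: fails — vRu, vR²u but no t with uRt and uR²t.
G2: fails — aRa, aR²b but no w with aRw and bR²w.
G3: satisfies the condition.
G4: fails — sRs, sR²v but no w with sRw and vR²w.
Valid on: G3.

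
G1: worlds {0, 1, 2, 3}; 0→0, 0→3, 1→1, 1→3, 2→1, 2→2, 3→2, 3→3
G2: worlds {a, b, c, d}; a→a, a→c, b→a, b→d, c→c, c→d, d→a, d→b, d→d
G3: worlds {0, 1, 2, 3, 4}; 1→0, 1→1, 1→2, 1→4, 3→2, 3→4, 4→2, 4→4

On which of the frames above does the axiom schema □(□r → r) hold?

G1

The schema corresponds to shift-reflexivity: ∀x ∀y (Rxy → Ryy).
G1: satisfies the condition.
G2: fails — Rdb but not Rbb.
G3: fails — R10 but not R00.
Valid on: G1.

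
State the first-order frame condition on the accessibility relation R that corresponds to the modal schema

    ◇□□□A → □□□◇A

This is a Sahlqvist (Geach-type) schema ◇^1□^3A → □^3◇^1A.
First-order correspondent: ∀x ∀y ∀z ((xRy ∧ xR³z) → ∃w (yR³w ∧ zRw)).

∀x ∀y ∀z ((xRy ∧ xR³z) → ∃w (yR³w ∧ zRw))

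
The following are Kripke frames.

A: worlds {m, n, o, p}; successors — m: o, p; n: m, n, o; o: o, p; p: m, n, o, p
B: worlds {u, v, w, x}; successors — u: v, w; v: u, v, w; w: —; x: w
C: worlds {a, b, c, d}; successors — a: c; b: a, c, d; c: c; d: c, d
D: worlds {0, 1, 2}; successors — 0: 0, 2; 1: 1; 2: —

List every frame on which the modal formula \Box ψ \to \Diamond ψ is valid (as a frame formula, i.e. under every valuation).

A, C

The schema corresponds to seriality: \forall x \exists y Rxy.
A: condition met.
B: fails — world w has no successor.
C: condition met.
D: fails — world 2 has no successor.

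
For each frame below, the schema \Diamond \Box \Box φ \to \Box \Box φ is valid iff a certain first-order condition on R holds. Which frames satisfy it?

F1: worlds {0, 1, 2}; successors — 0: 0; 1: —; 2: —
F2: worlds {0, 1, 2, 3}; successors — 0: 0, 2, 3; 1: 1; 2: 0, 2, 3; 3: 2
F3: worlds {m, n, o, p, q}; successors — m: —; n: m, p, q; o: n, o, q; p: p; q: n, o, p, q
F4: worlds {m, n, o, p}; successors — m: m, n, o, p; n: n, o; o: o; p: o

Frame correspondent (Sahlqvist): \forall x \forall y \forall z ((xRy \wedge x R^2 z) \to \exists w (y R^2 w \wedge z = w)) — i.e. a generalized confluence (Geach) condition.
F1: holds.
F2: holds.
F3: fails — nRm, nR²n but no w with mR²w and n=w.
F4: fails — mRn, mR²m but no w with nR²w and m=w.

F1, F2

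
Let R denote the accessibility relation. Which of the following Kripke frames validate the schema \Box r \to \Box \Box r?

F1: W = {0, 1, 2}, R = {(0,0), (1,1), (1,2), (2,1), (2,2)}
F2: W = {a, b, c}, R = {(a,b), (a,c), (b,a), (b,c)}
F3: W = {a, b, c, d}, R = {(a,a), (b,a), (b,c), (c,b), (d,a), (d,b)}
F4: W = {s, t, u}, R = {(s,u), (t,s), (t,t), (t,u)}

F1, F4

Frame correspondent (Sahlqvist): \forall x \forall y \forall z (Rxy \wedge Ryz \to Rxz) — i.e. transitivity.
F1: ✓.
F2: fails — Rab and Rba but not Raa.
F3: fails — Rbc and Rcb but not Rbb.
F4: ✓.
Valid on: F1, F4.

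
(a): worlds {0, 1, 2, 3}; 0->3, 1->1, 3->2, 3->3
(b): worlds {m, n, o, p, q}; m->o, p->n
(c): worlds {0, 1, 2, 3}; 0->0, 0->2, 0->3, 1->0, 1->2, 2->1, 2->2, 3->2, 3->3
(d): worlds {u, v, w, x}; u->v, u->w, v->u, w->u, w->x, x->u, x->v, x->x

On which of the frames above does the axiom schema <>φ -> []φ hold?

Frame correspondent (Sahlqvist): forall x forall y forall z (Rxy & Rxz -> y = z) — i.e. partial functionality.
(a): fails — 3 sees both 2 and 3.
(b): satisfies the condition.
(c): fails — 0 sees both 0 and 2.
(d): fails — u sees both v and w.
Valid on: (b).

(b)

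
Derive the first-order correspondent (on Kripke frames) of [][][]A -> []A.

forall x forall z (xRz -> exists w (x R^3 w & z = w))

This is a Sahlqvist (Geach-type) schema ◇^0□^3A → □^1◇^0A.
Minimal-valuation argument: fix x; take any y with xR^0y and any z with xR^1z. Set V(A) to the set of worlds R-reachable from y in exactly 3 steps. Then □^3A holds at y, so the antecedent holds at x; validity forces ◇^0A at z, giving a w with zR^0w and yR^3w.
First-order correspondent: forall x forall z (xRz -> exists w (x R^3 w & z = w)).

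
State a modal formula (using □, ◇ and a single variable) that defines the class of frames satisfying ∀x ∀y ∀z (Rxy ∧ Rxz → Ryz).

A defining formula is ◇p → □◇p (the 5 axiom).
Suppose ◇p→□◇p is valid. Take Rxy, Rxz and set V(p)={y}. Then ◇p at x, so □◇p at x, so ◇p at z, so some w with Rzw has p; w=y, i.e. Rzy. By symmetry of the argument, Ryz.

◇p → □◇p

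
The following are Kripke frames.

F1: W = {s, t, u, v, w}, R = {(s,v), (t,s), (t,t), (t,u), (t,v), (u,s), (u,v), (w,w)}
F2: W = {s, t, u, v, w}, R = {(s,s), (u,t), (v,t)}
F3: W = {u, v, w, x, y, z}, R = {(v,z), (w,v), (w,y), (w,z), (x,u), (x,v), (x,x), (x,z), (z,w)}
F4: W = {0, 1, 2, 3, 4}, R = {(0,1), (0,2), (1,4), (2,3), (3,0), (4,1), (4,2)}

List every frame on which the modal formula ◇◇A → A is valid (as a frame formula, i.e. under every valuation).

F2

Frame correspondent (Sahlqvist): ∀x ∀y (xR²y → ∃w (y = w ∧ x = w)) — i.e. a generalized confluence (Geach) condition.
F1: fails — tR²s but s ≠ t.
F2: satisfies the condition.
F3: fails — vR²w but w ≠ v.
F4: fails — 0R²3 but 3 ≠ 0.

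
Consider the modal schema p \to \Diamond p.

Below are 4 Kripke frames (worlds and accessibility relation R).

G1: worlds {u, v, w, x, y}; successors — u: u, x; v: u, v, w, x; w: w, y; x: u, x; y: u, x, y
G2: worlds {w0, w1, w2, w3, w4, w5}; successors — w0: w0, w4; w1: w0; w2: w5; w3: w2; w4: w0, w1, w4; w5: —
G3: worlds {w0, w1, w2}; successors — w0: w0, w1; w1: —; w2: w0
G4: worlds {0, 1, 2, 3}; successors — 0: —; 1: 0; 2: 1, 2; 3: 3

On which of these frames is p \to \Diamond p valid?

Frame correspondent (Sahlqvist): \forall x Rxx — i.e. reflexivity.
G1: ✓.
G2: fails — world w1 does not see itself.
G3: fails — world w1 does not see itself.
G4: fails — world 0 does not see itself.
Valid on: G1.

G1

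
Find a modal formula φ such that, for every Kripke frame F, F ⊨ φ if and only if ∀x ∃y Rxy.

□ψ → ◇ψ

A defining formula is □ψ → ◇ψ (the D axiom).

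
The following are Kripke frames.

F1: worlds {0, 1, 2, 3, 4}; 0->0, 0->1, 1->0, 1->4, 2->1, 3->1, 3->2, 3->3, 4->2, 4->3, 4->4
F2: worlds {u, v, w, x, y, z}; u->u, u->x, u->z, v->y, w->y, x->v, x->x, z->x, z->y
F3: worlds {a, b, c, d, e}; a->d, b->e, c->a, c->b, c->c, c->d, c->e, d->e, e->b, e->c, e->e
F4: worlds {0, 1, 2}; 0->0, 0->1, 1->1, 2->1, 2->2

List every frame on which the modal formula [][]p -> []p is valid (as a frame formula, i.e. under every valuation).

This is the axiom for density; its first-order frame correspondent is forall x forall y (Rxy -> exists z (Rxz & Rzy)).
F1: fails — R21 but no z with R2z and Rz1.
F2: fails — Rwy but no t with Rwt and Rty.
F3: fails — Rad but no z with Raz and Rzd.
F4: holds.
Valid on: F4.

F4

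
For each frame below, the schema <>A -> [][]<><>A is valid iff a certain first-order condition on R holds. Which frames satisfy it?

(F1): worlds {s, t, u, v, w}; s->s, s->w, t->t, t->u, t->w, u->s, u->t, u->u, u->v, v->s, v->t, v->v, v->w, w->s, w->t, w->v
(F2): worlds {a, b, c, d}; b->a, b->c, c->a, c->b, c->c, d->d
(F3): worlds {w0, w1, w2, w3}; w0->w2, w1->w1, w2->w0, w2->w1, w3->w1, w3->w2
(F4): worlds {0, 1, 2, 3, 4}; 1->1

The schema corresponds to a generalized confluence (Geach) condition: forall x forall y forall z ((xRy & x R^2 z) -> exists w (y = w & z R^2 w)).
(F1): fails — tRu, tR²s but no w* with u=w* and sR²w*.
(F2): fails — bRa, bR²a but no w with a=w and aR²w.
(F3): fails — w0Rw2, w0R²w0 but no w with w2=w and w0R²w.
(F4): condition met.
Valid on: (F4).

(F4)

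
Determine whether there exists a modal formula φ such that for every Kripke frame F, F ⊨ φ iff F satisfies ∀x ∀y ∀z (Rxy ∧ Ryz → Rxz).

Yes — defined by □r → □□r

The condition is transitivity. A defining modal formula is □r → □□r.
Suppose □r→□□r is valid. Take Rxy, Ryz and set V(r)={w : Rxw}. Then □r at x, so □□r at x, so □r at y, so r at z, i.e. Rxz.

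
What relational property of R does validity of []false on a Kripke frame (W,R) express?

emptiness of R

□⊥ is valid iff no world has any successor (otherwise □⊥ fails at any world with one).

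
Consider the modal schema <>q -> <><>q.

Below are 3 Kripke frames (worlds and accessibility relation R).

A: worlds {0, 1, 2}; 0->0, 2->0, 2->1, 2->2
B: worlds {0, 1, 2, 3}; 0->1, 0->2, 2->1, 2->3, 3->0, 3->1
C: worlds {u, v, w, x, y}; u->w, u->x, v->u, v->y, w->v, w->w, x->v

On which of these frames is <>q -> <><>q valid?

A

Frame correspondent (Sahlqvist): forall x forall y (xRy -> exists w (y = w & x R^2 w)) — i.e. a generalized confluence (Geach) condition.
A: satisfies the condition.
B: fails — 0R2 but no w with 2=w and 0R²w.
C: fails — uRx but no t with x=t and uR²t.
Valid on: A.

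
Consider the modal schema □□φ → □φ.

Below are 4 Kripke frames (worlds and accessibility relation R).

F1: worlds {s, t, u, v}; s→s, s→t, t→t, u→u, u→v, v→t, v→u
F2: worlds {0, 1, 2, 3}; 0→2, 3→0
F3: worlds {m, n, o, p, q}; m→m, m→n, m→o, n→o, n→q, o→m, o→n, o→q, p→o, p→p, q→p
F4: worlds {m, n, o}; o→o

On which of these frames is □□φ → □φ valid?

This is the axiom for density; its first-order frame correspondent is ∀x ∀y (Rxy → ∃z (Rxz ∧ Rzy)).
F1: condition met.
F2: fails — R30 but no z with R3z and Rz0.
F3: fails — Rno but no z with Rnz and Rzo.
F4: condition met.
Valid on: F1, F4.

F1, F4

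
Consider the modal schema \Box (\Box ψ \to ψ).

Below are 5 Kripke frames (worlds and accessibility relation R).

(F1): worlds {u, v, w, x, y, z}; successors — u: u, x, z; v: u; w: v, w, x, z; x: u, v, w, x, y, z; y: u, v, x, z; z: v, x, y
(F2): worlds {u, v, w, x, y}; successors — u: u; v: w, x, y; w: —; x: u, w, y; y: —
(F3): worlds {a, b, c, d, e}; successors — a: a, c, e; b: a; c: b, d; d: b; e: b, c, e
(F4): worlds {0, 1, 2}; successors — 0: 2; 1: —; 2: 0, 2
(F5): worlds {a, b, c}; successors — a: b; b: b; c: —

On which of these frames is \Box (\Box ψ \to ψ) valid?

(F5)

Frame correspondent (Sahlqvist): \forall x \forall y (Rxy \to Ryy) — i.e. shift-reflexivity.
(F1): fails — Ryv but not Rvv.
(F2): fails — Rxw but not Rww.
(F3): fails — Reb but not Rbb.
(F4): fails — R20 but not R00.
(F5): ✓.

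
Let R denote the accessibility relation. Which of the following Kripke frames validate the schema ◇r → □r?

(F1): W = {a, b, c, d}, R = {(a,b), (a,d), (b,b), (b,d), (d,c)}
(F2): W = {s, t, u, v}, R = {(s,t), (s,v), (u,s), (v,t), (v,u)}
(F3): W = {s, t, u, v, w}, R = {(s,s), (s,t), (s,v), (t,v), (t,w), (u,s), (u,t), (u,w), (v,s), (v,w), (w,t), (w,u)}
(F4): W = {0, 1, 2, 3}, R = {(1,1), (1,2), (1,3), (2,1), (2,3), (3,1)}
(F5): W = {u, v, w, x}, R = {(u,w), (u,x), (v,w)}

This is the axiom for partial functionality; its first-order frame correspondent is ∀x ∀y ∀z (Rxy ∧ Rxz → y = z).
(F1): fails — a sees both b and d.
(F2): fails — s sees both t and v.
(F3): fails — s sees both s and t.
(F4): fails — 1 sees both 1 and 2.
(F5): fails — u sees both w and x.

none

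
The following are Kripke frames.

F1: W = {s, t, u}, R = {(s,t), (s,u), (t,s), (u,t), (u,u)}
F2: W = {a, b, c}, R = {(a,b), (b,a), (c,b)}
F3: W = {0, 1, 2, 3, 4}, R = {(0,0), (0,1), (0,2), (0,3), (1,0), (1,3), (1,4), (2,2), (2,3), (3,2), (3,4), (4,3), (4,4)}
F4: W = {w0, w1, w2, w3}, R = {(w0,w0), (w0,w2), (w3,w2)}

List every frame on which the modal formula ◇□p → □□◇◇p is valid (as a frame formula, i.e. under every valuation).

F2, F3

This is the axiom for a generalized confluence (Geach) condition; its first-order frame correspondent is ∀x ∀y ∀z ((xRy ∧ xR²z) → ∃w (yRw ∧ zR²w)).
F1: fails — sRt, sR²t but no w with tRw and tR²w.
F2: satisfies the condition.
F3: satisfies the condition.
F4: fails — w0Rw0, w0R²w2 but no w with w0Rw and w2R²w.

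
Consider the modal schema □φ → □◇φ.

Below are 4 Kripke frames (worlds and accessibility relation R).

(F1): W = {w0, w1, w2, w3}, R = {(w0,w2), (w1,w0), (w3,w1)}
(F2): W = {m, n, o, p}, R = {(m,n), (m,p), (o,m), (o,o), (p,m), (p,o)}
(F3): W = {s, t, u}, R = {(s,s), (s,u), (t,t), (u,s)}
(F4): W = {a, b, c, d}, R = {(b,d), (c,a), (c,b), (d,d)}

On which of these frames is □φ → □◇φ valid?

(F3)

This is the axiom for a generalized confluence (Geach) condition; its first-order frame correspondent is ∀x ∀z (xRz → ∃w (xRw ∧ zRw)).
(F1): fails — w0Rw2 but no w with w0Rw and w2Rw.
(F2): fails — mRn but no w with mRw and nRw.
(F3): condition met.
(F4): fails — cRa but no w with cRw and aRw.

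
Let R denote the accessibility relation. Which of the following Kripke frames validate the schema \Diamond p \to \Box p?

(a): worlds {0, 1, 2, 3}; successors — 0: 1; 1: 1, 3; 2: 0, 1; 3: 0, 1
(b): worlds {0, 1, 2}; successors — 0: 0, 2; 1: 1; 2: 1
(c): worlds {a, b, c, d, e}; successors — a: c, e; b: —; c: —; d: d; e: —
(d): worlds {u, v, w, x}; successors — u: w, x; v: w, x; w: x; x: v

none

Frame correspondent (Sahlqvist): \forall x \forall y \forall z (Rxy \wedge Rxz \to y = z) — i.e. partial functionality.
(a): fails — 1 sees both 1 and 3.
(b): fails — 0 sees both 0 and 2.
(c): fails — a sees both c and e.
(d): fails — u sees both w and x.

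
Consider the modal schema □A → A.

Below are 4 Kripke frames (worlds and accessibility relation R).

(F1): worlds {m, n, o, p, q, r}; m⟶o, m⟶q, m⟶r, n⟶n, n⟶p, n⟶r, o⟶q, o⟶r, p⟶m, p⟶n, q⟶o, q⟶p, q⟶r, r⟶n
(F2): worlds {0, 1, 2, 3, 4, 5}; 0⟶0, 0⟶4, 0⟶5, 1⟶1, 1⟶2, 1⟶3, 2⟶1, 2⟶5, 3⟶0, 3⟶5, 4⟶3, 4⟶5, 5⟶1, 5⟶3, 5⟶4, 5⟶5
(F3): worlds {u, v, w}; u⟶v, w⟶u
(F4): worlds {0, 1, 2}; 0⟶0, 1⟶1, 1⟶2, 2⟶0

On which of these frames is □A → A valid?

none

Frame correspondent (Sahlqvist): ∀x Rxx — i.e. reflexivity.
(F1): fails — world m does not see itself.
(F2): fails — world 2 does not see itself.
(F3): fails — world u does not see itself.
(F4): fails — world 2 does not see itself.
Valid on no frame.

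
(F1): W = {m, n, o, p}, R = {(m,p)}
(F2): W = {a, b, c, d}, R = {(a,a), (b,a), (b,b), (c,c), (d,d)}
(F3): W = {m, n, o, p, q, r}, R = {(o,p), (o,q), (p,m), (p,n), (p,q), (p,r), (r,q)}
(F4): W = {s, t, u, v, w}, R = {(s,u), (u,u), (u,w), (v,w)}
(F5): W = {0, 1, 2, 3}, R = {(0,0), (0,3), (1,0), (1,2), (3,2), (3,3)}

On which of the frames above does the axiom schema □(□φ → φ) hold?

(F2)

Frame correspondent (Sahlqvist): ∀x ∀y (Rxy → Ryy) — i.e. shift-reflexivity.
(F1): fails — Rmp but not Rpp.
(F2): satisfies the condition.
(F3): fails — Rop but not Rpp.
(F4): fails — Rvw but not Rww.
(F5): fails — R32 but not R22.
Valid on: (F2).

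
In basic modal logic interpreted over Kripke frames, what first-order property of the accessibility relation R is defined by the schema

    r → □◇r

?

Suppose r→□◇r is valid. Take Rxy and set V(r)={x}. Then r at x, so □◇r at x, so ◇r at y, so some z with Ryz has r; z=x, i.e. Ryx.
Conversely, on a frame with symmetry the schema holds at every world under every valuation.
So the correspondent is symmetry.

symmetry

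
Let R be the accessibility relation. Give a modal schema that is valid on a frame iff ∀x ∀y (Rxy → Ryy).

A defining formula is □(□r → r) (the T□ axiom).
Suppose □(□r→r) is valid. Take Rxy and set V(r)={w : Ryw}. Then at y, □r holds; since □(□r→r) at x, □r→r at y, so r at y, i.e. Ryy.

□(□r → r)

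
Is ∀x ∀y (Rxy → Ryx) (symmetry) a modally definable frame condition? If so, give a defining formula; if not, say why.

Yes, by p → □◇p

This is a Sahlqvist condition; the B axiom p → □◇p defines it.
Suppose p→□◇p is valid. Take Rxy and set V(p)={x}. Then p at x, so □◇p at x, so ◇p at y, so some z with Ryz has p; z=x, i.e. Ryx.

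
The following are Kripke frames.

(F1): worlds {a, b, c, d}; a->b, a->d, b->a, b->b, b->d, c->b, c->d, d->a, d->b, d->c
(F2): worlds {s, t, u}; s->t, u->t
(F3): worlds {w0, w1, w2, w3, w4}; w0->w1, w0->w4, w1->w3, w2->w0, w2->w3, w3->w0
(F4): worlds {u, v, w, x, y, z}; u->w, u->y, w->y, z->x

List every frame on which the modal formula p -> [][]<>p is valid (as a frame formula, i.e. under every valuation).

(F2)

The schema corresponds to a generalized confluence (Geach) condition: forall x forall z (x R^2 z -> exists w (x = w & zRw)).
(F1): fails — aR²a but no w with a=w and aRw.
(F2): condition met.
(F3): fails — w2R²w0 but no w with w2=w and w0Rw.
(F4): fails — uR²y but no t with u=t and yRt.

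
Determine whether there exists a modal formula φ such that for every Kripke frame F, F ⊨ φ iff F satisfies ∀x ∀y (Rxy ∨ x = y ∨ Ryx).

If a class were modally definable it would be closed under disjoint unions (Goldblatt–Thomason).
Take 3 disjoint single-world reflexive frames: each is trivially connected, but their disjoint union has 3 worlds with no edge between distinct components, so it is not connected.
So no modal formula (or set of formulas) defines exactly the connected frames.

No — not modally definable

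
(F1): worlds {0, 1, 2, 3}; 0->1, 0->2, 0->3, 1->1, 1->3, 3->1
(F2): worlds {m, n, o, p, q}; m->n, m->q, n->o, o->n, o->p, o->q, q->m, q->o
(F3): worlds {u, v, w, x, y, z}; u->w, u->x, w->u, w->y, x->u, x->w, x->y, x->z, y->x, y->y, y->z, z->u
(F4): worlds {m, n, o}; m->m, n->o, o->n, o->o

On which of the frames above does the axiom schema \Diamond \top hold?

(F4)

Frame correspondent (Sahlqvist): \forall x \exists y Rxy — i.e. seriality.
(F1): fails — world 2 has no successor.
(F2): fails — world p has no successor.
(F3): fails — world v has no successor.
(F4): ✓.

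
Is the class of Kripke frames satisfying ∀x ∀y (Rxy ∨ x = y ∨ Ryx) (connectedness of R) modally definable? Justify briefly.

If a class were modally definable it would be closed under disjoint unions (Goldblatt–Thomason).
Take 3 disjoint single-world reflexive frames: each is trivially connected, but their disjoint union has 3 worlds with no edge between distinct components, so it is not connected.
So the class is not modally definable.

Not definable by any modal formula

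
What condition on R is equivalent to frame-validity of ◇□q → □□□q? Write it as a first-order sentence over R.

This is a Sahlqvist (Geach-type) schema ◇^1□^1q → □^3◇^0q.
Minimal-valuation argument: fix x; take any y with xR^1y and any z with xR^3z. Set V(q) to the set of worlds R-reachable from y in exactly 1 step. Then □^1q holds at y, so the antecedent holds at x; validity forces ◇^0q at z, giving a w with zR^0w and yR^1w.
First-order correspondent: ∀x ∀y ∀z ((xRy ∧ xR³z) → ∃w (yRw ∧ z = w)).

∀x ∀y ∀z ((xRy ∧ xR³z) → ∃w (yRw ∧ z = w))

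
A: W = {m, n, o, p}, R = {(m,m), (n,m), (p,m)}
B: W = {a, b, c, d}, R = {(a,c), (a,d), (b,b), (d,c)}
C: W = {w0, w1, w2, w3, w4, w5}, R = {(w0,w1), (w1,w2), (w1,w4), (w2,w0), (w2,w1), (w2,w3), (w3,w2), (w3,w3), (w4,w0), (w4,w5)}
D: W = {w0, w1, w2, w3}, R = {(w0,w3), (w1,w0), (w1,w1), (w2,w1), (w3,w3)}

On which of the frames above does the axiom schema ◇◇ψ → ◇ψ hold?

Frame correspondent (Sahlqvist): ∀x ∀y ∀z (Rxy ∧ Ryz → Rxz) — i.e. transitivity.
A: ✓.
B: ✓.
C: fails — Rw1w2 and Rw2w1 but not Rw1w1.
D: fails — Rw1w0 and Rw0w3 but not Rw1w3.

A, B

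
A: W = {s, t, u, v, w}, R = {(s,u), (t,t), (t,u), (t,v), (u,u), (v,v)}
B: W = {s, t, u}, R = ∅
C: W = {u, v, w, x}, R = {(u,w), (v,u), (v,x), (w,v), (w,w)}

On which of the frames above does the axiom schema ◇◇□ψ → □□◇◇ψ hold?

B

Frame correspondent (Sahlqvist): ∀x ∀y ∀z ((xR²y ∧ xR²z) → ∃w (yRw ∧ zR²w)) — i.e. a generalized confluence (Geach) condition.
A: fails — tR²u, tR²v but no w* with uRw* and vR²w*.
B: condition met.
C: fails — uR²v, uR²v but no t with vRt and vR²t.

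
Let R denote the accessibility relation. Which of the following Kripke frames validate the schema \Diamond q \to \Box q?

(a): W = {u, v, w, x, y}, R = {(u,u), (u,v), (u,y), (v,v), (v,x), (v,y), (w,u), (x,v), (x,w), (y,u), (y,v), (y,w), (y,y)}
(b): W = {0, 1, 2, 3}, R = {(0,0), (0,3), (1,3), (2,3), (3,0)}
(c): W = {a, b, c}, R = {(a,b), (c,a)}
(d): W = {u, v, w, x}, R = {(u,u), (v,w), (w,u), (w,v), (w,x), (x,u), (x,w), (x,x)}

The schema corresponds to partial functionality: \forall x \forall y \forall z (Rxy \wedge Rxz \to y = z).
(a): fails — u sees both u and v.
(b): fails — 0 sees both 0 and 3.
(c): ✓.
(d): fails — w sees both u and v.

(c)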